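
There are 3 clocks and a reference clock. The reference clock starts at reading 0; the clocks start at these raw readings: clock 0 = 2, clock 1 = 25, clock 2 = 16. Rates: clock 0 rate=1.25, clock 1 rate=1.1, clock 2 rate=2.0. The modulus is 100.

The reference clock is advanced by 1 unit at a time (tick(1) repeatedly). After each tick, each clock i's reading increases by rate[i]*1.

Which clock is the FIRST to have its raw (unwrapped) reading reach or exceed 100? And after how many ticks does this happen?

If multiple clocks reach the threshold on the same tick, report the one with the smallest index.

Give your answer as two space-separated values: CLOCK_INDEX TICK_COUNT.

clock 0: start=2, rate=1.25, needs 100-2 = 98; ticks = ceil(98/1.25) = ceil(78.4000) = 79; reading at tick 79 = 2 + 1.25*79 = 100.7500
clock 1: start=25, rate=1.1, needs 100-25 = 75; ticks = ceil(75/1.1) = ceil(68.1818) = 69; reading at tick 69 = 25 + 1.1*69 = 100.9000
clock 2: start=16, rate=2.0, needs 100-16 = 84; ticks = ceil(84/2.0) = ceil(42.0000) = 42; reading at tick 42 = 16 + 2.0*42 = 100.0000
Minimum tick count = 42; winners = [2]; smallest index = 2

Answer: 2 42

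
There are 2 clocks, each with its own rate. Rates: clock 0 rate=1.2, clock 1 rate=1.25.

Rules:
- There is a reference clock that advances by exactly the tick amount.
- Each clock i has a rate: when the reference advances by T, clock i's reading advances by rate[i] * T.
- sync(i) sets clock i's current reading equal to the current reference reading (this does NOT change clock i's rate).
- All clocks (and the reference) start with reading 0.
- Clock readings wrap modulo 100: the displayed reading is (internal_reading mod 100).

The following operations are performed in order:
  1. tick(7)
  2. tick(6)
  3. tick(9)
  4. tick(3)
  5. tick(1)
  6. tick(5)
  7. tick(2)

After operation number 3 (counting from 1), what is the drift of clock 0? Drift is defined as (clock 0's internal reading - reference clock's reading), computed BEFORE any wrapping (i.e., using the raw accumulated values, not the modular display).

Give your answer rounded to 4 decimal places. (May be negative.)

After op 1 tick(7): ref=7.0000 raw=[8.4000 8.7500]
After op 2 tick(6): ref=13.0000 raw=[15.6000 16.2500]
After op 3 tick(9): ref=22.0000 raw=[26.4000 27.5000]
Drift of clock 0 after op 3: 26.4000 - 22.0000 = 4.4000

Answer: 4.4000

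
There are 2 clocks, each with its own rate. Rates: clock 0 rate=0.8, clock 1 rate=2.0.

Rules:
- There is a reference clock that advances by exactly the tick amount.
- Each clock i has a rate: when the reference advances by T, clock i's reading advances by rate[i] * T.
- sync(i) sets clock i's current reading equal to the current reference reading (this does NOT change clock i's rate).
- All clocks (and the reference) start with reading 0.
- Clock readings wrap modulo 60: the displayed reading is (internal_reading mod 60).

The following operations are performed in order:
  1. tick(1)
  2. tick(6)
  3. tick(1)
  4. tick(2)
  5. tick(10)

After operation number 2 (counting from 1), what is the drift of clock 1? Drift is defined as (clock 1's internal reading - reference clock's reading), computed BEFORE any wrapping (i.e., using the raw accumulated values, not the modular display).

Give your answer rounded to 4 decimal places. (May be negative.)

After op 1 tick(1): ref=1.0000 raw=[0.8000 2.0000]
After op 2 tick(6): ref=7.0000 raw=[5.6000 14.0000]
Drift of clock 1 after op 2: 14.0000 - 7.0000 = 7.0000

Answer: 7.0000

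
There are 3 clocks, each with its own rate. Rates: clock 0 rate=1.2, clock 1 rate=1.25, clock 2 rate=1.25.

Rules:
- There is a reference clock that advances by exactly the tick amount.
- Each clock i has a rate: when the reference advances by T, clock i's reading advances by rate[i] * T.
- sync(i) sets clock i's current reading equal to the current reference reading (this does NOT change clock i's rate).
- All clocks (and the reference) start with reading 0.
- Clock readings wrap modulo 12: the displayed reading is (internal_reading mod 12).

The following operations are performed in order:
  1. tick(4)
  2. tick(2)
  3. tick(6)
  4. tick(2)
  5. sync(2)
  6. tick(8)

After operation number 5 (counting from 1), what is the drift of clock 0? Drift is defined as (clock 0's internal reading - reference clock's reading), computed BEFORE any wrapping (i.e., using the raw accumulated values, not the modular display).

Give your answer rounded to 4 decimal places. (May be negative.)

Answer: 2.8000

Derivation:
After op 1 tick(4): ref=4.0000 raw=[4.8000 5.0000 5.0000]
After op 2 tick(2): ref=6.0000 raw=[7.2000 7.5000 7.5000]
After op 3 tick(6): ref=12.0000 raw=[14.4000 15.0000 15.0000]
After op 4 tick(2): ref=14.0000 raw=[16.8000 17.5000 17.5000]
After op 5 sync(2): ref=14.0000 raw=[16.8000 17.5000 14.0000]
Drift of clock 0 after op 5: 16.8000 - 14.0000 = 2.8000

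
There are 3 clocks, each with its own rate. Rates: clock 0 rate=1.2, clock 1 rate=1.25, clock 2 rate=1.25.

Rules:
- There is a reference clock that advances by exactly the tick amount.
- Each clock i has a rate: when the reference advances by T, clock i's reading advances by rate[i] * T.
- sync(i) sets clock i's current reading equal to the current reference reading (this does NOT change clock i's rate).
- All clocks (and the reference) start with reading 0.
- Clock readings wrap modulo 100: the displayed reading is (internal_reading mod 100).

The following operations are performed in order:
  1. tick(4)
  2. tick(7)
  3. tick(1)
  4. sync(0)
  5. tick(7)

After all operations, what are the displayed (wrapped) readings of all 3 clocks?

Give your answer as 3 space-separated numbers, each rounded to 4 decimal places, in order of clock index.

After op 1 tick(4): ref=4.0000 raw=[4.8000 5.0000 5.0000]
After op 2 tick(7): ref=11.0000 raw=[13.2000 13.7500 13.7500]
After op 3 tick(1): ref=12.0000 raw=[14.4000 15.0000 15.0000]
After op 4 sync(0): ref=12.0000 raw=[12.0000 15.0000 15.0000]
After op 5 tick(7): ref=19.0000 raw=[20.4000 23.7500 23.7500]
Wrap final raw readings (mod 100): 20.4000 mod 100 = 20.4000; 23.7500 mod 100 = 23.7500; 23.7500 mod 100 = 23.7500

Answer: 20.4000 23.7500 23.7500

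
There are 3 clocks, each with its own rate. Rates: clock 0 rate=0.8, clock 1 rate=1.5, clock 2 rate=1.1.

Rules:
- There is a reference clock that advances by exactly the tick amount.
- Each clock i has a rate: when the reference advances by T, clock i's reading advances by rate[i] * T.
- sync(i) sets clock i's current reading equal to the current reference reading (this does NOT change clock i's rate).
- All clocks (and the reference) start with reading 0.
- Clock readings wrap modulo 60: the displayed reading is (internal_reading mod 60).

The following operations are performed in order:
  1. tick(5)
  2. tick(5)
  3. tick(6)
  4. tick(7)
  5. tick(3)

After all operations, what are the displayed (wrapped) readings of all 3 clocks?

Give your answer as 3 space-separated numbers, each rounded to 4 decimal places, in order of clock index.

Answer: 20.8000 39.0000 28.6000

Derivation:
After op 1 tick(5): ref=5.0000 raw=[4.0000 7.5000 5.5000]
After op 2 tick(5): ref=10.0000 raw=[8.0000 15.0000 11.0000]
After op 3 tick(6): ref=16.0000 raw=[12.8000 24.0000 17.6000]
After op 4 tick(7): ref=23.0000 raw=[18.4000 34.5000 25.3000]
After op 5 tick(3): ref=26.0000 raw=[20.8000 39.0000 28.6000]
Wrap final raw readings (mod 60): 20.8000 mod 60 = 20.8000; 39.0000 mod 60 = 39.0000; 28.6000 mod 60 = 28.6000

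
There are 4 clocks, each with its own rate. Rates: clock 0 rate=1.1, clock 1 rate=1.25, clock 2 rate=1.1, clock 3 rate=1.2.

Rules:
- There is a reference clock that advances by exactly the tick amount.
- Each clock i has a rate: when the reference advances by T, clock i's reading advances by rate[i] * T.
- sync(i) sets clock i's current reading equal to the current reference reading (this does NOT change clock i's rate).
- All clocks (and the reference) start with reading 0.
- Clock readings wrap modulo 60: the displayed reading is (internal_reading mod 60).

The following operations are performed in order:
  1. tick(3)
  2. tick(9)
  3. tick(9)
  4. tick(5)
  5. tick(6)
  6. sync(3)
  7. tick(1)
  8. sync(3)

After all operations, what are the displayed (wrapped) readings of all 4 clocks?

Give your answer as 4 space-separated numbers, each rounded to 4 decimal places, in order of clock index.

Answer: 36.3000 41.2500 36.3000 33.0000

Derivation:
After op 1 tick(3): ref=3.0000 raw=[3.3000 3.7500 3.3000 3.6000]
After op 2 tick(9): ref=12.0000 raw=[13.2000 15.0000 13.2000 14.4000]
After op 3 tick(9): ref=21.0000 raw=[23.1000 26.2500 23.1000 25.2000]
After op 4 tick(5): ref=26.0000 raw=[28.6000 32.5000 28.6000 31.2000]
After op 5 tick(6): ref=32.0000 raw=[35.2000 40.0000 35.2000 38.4000]
After op 6 sync(3): ref=32.0000 raw=[35.2000 40.0000 35.2000 32.0000]
After op 7 tick(1): ref=33.0000 raw=[36.3000 41.2500 36.3000 33.2000]
After op 8 sync(3): ref=33.0000 raw=[36.3000 41.2500 36.3000 33.0000]
Wrap final raw readings (mod 60): 36.3000 mod 60 = 36.3000; 41.2500 mod 60 = 41.2500; 36.3000 mod 60 = 36.3000; 33.0000 mod 60 = 33.0000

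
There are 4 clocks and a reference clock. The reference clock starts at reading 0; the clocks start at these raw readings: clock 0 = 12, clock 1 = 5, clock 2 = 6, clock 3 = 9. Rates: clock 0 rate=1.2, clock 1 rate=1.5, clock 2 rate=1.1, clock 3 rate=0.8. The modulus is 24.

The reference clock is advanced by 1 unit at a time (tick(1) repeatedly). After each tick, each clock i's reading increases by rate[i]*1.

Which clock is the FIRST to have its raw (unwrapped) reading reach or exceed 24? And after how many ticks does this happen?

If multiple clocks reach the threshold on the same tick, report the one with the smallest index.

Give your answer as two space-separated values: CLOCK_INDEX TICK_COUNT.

clock 0: start=12, rate=1.2, needs 24-12 = 12; ticks = ceil(12/1.2) = ceil(10.0000) = 10; reading at tick 10 = 12 + 1.2*10 = 24.0000
clock 1: start=5, rate=1.5, needs 24-5 = 19; ticks = ceil(19/1.5) = ceil(12.6667) = 13; reading at tick 13 = 5 + 1.5*13 = 24.5000
clock 2: start=6, rate=1.1, needs 24-6 = 18; ticks = ceil(18/1.1) = ceil(16.3636) = 17; reading at tick 17 = 6 + 1.1*17 = 24.7000
clock 3: start=9, rate=0.8, needs 24-9 = 15; ticks = ceil(15/0.8) = ceil(18.7500) = 19; reading at tick 19 = 9 + 0.8*19 = 24.2000
Minimum tick count = 10; winners = [0]; smallest index = 0

Answer: 0 10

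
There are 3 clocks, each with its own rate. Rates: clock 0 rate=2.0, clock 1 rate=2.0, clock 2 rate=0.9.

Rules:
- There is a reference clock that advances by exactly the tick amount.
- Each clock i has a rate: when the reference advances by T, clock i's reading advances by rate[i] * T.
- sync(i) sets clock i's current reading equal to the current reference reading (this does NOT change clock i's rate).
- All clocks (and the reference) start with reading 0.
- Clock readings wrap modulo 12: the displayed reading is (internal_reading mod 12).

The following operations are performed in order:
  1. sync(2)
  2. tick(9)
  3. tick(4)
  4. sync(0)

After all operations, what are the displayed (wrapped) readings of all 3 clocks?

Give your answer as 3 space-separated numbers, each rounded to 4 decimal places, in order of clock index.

Answer: 1.0000 2.0000 11.7000

Derivation:
After op 1 sync(2): ref=0.0000 raw=[0.0000 0.0000 0.0000]
After op 2 tick(9): ref=9.0000 raw=[18.0000 18.0000 8.1000]
After op 3 tick(4): ref=13.0000 raw=[26.0000 26.0000 11.7000]
After op 4 sync(0): ref=13.0000 raw=[13.0000 26.0000 11.7000]
Wrap final raw readings (mod 12): 13.0000 mod 12 = 1.0000; 26.0000 mod 12 = 2.0000; 11.7000 mod 12 = 11.7000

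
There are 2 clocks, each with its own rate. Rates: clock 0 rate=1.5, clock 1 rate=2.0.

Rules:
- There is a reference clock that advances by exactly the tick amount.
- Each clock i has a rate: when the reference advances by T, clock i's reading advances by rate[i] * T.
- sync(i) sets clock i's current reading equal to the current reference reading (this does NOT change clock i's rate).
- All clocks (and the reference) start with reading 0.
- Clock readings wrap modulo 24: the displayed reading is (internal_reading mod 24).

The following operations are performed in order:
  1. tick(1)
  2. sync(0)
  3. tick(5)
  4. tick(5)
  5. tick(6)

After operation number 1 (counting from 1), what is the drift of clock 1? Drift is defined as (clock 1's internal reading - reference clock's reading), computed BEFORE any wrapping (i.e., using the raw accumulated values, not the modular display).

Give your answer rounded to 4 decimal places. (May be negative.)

After op 1 tick(1): ref=1.0000 raw=[1.5000 2.0000]
Drift of clock 1 after op 1: 2.0000 - 1.0000 = 1.0000

Answer: 1.0000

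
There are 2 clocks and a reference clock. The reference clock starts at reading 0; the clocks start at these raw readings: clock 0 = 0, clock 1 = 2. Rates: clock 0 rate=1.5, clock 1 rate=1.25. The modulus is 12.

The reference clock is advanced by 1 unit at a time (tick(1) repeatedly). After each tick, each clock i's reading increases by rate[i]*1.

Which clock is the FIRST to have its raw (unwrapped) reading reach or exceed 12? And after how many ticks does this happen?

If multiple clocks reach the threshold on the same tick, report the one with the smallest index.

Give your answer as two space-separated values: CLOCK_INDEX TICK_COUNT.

clock 0: start=0, rate=1.5, needs 12-0 = 12; ticks = ceil(12/1.5) = ceil(8.0000) = 8; reading at tick 8 = 0 + 1.5*8 = 12.0000
clock 1: start=2, rate=1.25, needs 12-2 = 10; ticks = ceil(10/1.25) = ceil(8.0000) = 8; reading at tick 8 = 2 + 1.25*8 = 12.0000
Minimum tick count = 8; winners = [0, 1]; smallest index = 0

Answer: 0 8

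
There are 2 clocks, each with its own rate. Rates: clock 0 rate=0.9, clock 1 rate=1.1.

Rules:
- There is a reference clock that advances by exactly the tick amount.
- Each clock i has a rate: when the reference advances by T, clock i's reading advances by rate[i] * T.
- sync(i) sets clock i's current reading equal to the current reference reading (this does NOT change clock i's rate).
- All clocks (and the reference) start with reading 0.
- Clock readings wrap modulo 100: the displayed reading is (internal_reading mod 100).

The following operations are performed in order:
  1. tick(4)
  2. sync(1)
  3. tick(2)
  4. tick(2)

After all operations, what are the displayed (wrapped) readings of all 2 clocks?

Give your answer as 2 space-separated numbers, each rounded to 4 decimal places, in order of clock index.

After op 1 tick(4): ref=4.0000 raw=[3.6000 4.4000]
After op 2 sync(1): ref=4.0000 raw=[3.6000 4.0000]
After op 3 tick(2): ref=6.0000 raw=[5.4000 6.2000]
After op 4 tick(2): ref=8.0000 raw=[7.2000 8.4000]
Wrap final raw readings (mod 100): 7.2000 mod 100 = 7.2000; 8.4000 mod 100 = 8.4000

Answer: 7.2000 8.4000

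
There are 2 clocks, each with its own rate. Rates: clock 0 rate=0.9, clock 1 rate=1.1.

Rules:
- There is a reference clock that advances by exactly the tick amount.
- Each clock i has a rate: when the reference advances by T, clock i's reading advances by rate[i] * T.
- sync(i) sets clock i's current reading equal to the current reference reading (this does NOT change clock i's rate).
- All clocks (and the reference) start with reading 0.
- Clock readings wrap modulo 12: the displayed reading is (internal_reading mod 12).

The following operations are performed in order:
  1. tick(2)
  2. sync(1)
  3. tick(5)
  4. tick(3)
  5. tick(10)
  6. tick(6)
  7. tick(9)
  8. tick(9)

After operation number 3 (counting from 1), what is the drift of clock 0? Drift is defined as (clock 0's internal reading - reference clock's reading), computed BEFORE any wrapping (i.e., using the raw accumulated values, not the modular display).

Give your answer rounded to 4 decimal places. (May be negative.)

Answer: -0.7000

Derivation:
After op 1 tick(2): ref=2.0000 raw=[1.8000 2.2000]
After op 2 sync(1): ref=2.0000 raw=[1.8000 2.0000]
After op 3 tick(5): ref=7.0000 raw=[6.3000 7.5000]
Drift of clock 0 after op 3: 6.3000 - 7.0000 = -0.7000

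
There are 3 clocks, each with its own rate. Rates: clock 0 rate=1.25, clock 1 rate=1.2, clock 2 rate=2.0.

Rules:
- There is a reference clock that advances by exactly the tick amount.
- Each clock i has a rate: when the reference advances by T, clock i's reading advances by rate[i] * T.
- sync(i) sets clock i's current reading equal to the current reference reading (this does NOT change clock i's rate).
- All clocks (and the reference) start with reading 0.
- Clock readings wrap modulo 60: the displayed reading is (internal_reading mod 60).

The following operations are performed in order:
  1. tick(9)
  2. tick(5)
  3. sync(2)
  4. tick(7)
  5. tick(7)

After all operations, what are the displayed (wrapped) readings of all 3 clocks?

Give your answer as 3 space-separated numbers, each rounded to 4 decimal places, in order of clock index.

After op 1 tick(9): ref=9.0000 raw=[11.2500 10.8000 18.0000]
After op 2 tick(5): ref=14.0000 raw=[17.5000 16.8000 28.0000]
After op 3 sync(2): ref=14.0000 raw=[17.5000 16.8000 14.0000]
After op 4 tick(7): ref=21.0000 raw=[26.2500 25.2000 28.0000]
After op 5 tick(7): ref=28.0000 raw=[35.0000 33.6000 42.0000]
Wrap final raw readings (mod 60): 35.0000 mod 60 = 35.0000; 33.6000 mod 60 = 33.6000; 42.0000 mod 60 = 42.0000

Answer: 35.0000 33.6000 42.0000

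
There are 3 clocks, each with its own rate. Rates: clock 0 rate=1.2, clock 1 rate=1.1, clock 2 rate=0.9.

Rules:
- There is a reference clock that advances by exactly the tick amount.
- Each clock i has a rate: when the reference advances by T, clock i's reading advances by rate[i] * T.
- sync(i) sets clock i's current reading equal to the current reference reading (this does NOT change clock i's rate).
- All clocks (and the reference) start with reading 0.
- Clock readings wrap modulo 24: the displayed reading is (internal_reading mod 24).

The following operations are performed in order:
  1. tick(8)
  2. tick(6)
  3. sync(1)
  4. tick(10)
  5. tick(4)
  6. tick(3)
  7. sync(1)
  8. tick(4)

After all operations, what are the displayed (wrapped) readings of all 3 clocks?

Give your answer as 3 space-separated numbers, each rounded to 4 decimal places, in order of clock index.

Answer: 18.0000 11.4000 7.5000

Derivation:
After op 1 tick(8): ref=8.0000 raw=[9.6000 8.8000 7.2000]
After op 2 tick(6): ref=14.0000 raw=[16.8000 15.4000 12.6000]
After op 3 sync(1): ref=14.0000 raw=[16.8000 14.0000 12.6000]
After op 4 tick(10): ref=24.0000 raw=[28.8000 25.0000 21.6000]
After op 5 tick(4): ref=28.0000 raw=[33.6000 29.4000 25.2000]
After op 6 tick(3): ref=31.0000 raw=[37.2000 32.7000 27.9000]
After op 7 sync(1): ref=31.0000 raw=[37.2000 31.0000 27.9000]
After op 8 tick(4): ref=35.0000 raw=[42.0000 35.4000 31.5000]
Wrap final raw readings (mod 24): 42.0000 mod 24 = 18.0000; 35.4000 mod 24 = 11.4000; 31.5000 mod 24 = 7.5000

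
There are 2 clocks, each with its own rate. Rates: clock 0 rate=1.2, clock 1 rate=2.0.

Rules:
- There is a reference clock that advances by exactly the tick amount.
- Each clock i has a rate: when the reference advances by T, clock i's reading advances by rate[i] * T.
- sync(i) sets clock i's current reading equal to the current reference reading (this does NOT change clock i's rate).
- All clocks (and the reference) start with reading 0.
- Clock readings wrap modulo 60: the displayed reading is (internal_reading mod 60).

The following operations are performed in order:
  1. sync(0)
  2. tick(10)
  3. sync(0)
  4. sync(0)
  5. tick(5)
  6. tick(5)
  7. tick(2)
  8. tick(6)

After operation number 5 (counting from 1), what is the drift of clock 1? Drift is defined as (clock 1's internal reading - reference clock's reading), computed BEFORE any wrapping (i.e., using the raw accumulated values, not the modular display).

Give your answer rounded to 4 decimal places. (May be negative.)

Answer: 15.0000

Derivation:
After op 1 sync(0): ref=0.0000 raw=[0.0000 0.0000]
After op 2 tick(10): ref=10.0000 raw=[12.0000 20.0000]
After op 3 sync(0): ref=10.0000 raw=[10.0000 20.0000]
After op 4 sync(0): ref=10.0000 raw=[10.0000 20.0000]
After op 5 tick(5): ref=15.0000 raw=[16.0000 30.0000]
Drift of clock 1 after op 5: 30.0000 - 15.0000 = 15.0000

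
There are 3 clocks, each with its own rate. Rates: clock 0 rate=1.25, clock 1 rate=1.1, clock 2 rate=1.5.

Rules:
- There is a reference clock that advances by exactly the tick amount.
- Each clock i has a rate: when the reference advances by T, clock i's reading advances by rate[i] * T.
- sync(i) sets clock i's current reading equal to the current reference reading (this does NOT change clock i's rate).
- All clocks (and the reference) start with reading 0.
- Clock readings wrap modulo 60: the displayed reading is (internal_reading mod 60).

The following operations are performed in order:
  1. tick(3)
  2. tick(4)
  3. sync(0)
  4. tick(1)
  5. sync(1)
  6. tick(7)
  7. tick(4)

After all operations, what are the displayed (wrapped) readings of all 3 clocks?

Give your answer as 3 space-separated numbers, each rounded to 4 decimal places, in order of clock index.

Answer: 22.0000 20.1000 28.5000

Derivation:
After op 1 tick(3): ref=3.0000 raw=[3.7500 3.3000 4.5000]
After op 2 tick(4): ref=7.0000 raw=[8.7500 7.7000 10.5000]
After op 3 sync(0): ref=7.0000 raw=[7.0000 7.7000 10.5000]
After op 4 tick(1): ref=8.0000 raw=[8.2500 8.8000 12.0000]
After op 5 sync(1): ref=8.0000 raw=[8.2500 8.0000 12.0000]
After op 6 tick(7): ref=15.0000 raw=[17.0000 15.7000 22.5000]
After op 7 tick(4): ref=19.0000 raw=[22.0000 20.1000 28.5000]
Wrap final raw readings (mod 60): 22.0000 mod 60 = 22.0000; 20.1000 mod 60 = 20.1000; 28.5000 mod 60 = 28.5000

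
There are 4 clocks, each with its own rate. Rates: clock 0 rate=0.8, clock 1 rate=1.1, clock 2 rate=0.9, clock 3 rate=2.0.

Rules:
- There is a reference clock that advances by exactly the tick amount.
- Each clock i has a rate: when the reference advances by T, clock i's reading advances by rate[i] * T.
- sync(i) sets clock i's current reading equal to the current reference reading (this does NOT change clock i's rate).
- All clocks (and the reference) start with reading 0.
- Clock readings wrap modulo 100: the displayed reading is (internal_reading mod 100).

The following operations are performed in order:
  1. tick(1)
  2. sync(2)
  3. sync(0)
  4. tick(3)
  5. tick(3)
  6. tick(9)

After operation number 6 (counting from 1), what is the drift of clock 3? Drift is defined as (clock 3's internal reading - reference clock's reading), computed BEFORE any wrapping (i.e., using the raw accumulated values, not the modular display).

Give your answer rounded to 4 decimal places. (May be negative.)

After op 1 tick(1): ref=1.0000 raw=[0.8000 1.1000 0.9000 2.0000]
After op 2 sync(2): ref=1.0000 raw=[0.8000 1.1000 1.0000 2.0000]
After op 3 sync(0): ref=1.0000 raw=[1.0000 1.1000 1.0000 2.0000]
After op 4 tick(3): ref=4.0000 raw=[3.4000 4.4000 3.7000 8.0000]
After op 5 tick(3): ref=7.0000 raw=[5.8000 7.7000 6.4000 14.0000]
After op 6 tick(9): ref=16.0000 raw=[13.0000 17.6000 14.5000 32.0000]
Drift of clock 3 after op 6: 32.0000 - 16.0000 = 16.0000

Answer: 16.0000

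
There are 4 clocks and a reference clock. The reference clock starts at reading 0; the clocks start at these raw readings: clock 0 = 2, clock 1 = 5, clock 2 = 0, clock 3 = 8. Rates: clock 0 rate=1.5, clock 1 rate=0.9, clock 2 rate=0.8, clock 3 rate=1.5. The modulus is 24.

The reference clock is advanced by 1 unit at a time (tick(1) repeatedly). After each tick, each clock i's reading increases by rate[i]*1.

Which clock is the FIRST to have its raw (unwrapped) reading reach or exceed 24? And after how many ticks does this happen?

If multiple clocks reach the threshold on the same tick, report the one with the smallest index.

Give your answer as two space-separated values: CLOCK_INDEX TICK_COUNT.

Answer: 3 11

Derivation:
clock 0: start=2, rate=1.5, needs 24-2 = 22; ticks = ceil(22/1.5) = ceil(14.6667) = 15; reading at tick 15 = 2 + 1.5*15 = 24.5000
clock 1: start=5, rate=0.9, needs 24-5 = 19; ticks = ceil(19/0.9) = ceil(21.1111) = 22; reading at tick 22 = 5 + 0.9*22 = 24.8000
clock 2: start=0, rate=0.8, needs 24-0 = 24; ticks = ceil(24/0.8) = ceil(30.0000) = 30; reading at tick 30 = 0 + 0.8*30 = 24.0000
clock 3: start=8, rate=1.5, needs 24-8 = 16; ticks = ceil(16/1.5) = ceil(10.6667) = 11; reading at tick 11 = 8 + 1.5*11 = 24.5000
Minimum tick count = 11; winners = [3]; smallest index = 3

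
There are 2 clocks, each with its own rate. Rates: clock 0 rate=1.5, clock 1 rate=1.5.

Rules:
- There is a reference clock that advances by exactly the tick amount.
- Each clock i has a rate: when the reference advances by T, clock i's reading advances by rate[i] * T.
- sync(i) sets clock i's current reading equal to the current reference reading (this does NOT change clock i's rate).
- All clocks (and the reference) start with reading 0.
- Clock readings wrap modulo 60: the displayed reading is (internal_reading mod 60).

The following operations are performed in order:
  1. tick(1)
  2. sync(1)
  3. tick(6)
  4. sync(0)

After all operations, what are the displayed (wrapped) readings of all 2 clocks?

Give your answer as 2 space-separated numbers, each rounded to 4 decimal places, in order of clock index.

After op 1 tick(1): ref=1.0000 raw=[1.5000 1.5000]
After op 2 sync(1): ref=1.0000 raw=[1.5000 1.0000]
After op 3 tick(6): ref=7.0000 raw=[10.5000 10.0000]
After op 4 sync(0): ref=7.0000 raw=[7.0000 10.0000]
Wrap final raw readings (mod 60): 7.0000 mod 60 = 7.0000; 10.0000 mod 60 = 10.0000

Answer: 7.0000 10.0000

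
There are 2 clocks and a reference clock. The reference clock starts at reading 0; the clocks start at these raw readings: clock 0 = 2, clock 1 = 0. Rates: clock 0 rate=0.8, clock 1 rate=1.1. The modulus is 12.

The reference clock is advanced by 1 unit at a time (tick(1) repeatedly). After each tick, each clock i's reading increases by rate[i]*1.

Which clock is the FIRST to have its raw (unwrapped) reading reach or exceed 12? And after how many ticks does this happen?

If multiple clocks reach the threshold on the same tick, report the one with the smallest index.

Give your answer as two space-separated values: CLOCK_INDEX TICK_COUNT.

Answer: 1 11

Derivation:
clock 0: start=2, rate=0.8, needs 12-2 = 10; ticks = ceil(10/0.8) = ceil(12.5000) = 13; reading at tick 13 = 2 + 0.8*13 = 12.4000
clock 1: start=0, rate=1.1, needs 12-0 = 12; ticks = ceil(12/1.1) = ceil(10.9091) = 11; reading at tick 11 = 0 + 1.1*11 = 12.1000
Minimum tick count = 11; winners = [1]; smallest index = 1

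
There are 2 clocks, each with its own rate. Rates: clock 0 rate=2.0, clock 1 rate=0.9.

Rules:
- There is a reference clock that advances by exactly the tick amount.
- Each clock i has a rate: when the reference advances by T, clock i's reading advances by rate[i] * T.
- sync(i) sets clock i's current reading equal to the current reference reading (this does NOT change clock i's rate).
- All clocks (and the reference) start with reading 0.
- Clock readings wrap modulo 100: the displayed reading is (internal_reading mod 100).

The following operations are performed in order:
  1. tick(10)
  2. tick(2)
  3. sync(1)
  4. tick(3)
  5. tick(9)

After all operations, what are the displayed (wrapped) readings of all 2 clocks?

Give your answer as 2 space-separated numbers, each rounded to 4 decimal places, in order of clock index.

Answer: 48.0000 22.8000

Derivation:
After op 1 tick(10): ref=10.0000 raw=[20.0000 9.0000]
After op 2 tick(2): ref=12.0000 raw=[24.0000 10.8000]
After op 3 sync(1): ref=12.0000 raw=[24.0000 12.0000]
After op 4 tick(3): ref=15.0000 raw=[30.0000 14.7000]
After op 5 tick(9): ref=24.0000 raw=[48.0000 22.8000]
Wrap final raw readings (mod 100): 48.0000 mod 100 = 48.0000; 22.8000 mod 100 = 22.8000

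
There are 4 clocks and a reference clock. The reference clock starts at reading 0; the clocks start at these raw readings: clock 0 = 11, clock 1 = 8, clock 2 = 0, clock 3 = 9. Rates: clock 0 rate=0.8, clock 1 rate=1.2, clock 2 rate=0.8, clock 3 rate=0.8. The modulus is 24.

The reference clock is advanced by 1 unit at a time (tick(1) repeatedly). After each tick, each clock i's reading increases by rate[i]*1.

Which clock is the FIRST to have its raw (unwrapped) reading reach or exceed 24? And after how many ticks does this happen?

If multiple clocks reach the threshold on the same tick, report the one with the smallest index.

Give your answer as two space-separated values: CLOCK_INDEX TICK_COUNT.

clock 0: start=11, rate=0.8, needs 24-11 = 13; ticks = ceil(13/0.8) = ceil(16.2500) = 17; reading at tick 17 = 11 + 0.8*17 = 24.6000
clock 1: start=8, rate=1.2, needs 24-8 = 16; ticks = ceil(16/1.2) = ceil(13.3333) = 14; reading at tick 14 = 8 + 1.2*14 = 24.8000
clock 2: start=0, rate=0.8, needs 24-0 = 24; ticks = ceil(24/0.8) = ceil(30.0000) = 30; reading at tick 30 = 0 + 0.8*30 = 24.0000
clock 3: start=9, rate=0.8, needs 24-9 = 15; ticks = ceil(15/0.8) = ceil(18.7500) = 19; reading at tick 19 = 9 + 0.8*19 = 24.2000
Minimum tick count = 14; winners = [1]; smallest index = 1

Answer: 1 14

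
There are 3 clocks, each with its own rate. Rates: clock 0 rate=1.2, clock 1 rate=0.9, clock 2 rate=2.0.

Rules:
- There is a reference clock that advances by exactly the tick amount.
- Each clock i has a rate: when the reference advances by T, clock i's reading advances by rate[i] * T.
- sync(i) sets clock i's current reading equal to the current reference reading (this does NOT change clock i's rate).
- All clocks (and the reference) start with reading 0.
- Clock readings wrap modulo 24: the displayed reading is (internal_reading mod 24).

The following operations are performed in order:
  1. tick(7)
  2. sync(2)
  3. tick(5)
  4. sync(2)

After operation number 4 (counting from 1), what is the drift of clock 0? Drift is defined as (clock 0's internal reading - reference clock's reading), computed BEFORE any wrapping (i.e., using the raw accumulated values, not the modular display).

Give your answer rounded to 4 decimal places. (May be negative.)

Answer: 2.4000

Derivation:
After op 1 tick(7): ref=7.0000 raw=[8.4000 6.3000 14.0000]
After op 2 sync(2): ref=7.0000 raw=[8.4000 6.3000 7.0000]
After op 3 tick(5): ref=12.0000 raw=[14.4000 10.8000 17.0000]
After op 4 sync(2): ref=12.0000 raw=[14.4000 10.8000 12.0000]
Drift of clock 0 after op 4: 14.4000 - 12.0000 = 2.4000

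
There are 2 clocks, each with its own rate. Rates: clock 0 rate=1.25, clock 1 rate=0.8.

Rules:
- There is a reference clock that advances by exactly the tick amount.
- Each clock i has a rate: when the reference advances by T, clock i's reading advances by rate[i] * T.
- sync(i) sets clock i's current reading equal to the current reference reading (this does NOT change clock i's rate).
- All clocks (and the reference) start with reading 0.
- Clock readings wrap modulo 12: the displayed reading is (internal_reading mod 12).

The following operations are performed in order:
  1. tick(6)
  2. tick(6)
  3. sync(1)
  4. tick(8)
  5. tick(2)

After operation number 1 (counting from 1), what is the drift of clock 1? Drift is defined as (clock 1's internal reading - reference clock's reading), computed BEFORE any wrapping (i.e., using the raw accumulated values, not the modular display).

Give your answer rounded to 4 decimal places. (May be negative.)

Answer: -1.2000

Derivation:
After op 1 tick(6): ref=6.0000 raw=[7.5000 4.8000]
Drift of clock 1 after op 1: 4.8000 - 6.0000 = -1.2000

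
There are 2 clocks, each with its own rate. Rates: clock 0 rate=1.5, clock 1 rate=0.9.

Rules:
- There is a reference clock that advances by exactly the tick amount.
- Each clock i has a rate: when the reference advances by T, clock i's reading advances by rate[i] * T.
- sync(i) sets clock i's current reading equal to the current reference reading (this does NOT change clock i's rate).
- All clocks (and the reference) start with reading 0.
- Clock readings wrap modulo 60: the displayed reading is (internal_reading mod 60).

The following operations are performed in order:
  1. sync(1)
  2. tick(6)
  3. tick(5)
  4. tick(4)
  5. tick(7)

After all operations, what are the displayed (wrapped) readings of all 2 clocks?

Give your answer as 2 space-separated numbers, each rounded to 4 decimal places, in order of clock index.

After op 1 sync(1): ref=0.0000 raw=[0.0000 0.0000]
After op 2 tick(6): ref=6.0000 raw=[9.0000 5.4000]
After op 3 tick(5): ref=11.0000 raw=[16.5000 9.9000]
After op 4 tick(4): ref=15.0000 raw=[22.5000 13.5000]
After op 5 tick(7): ref=22.0000 raw=[33.0000 19.8000]
Wrap final raw readings (mod 60): 33.0000 mod 60 = 33.0000; 19.8000 mod 60 = 19.8000

Answer: 33.0000 19.8000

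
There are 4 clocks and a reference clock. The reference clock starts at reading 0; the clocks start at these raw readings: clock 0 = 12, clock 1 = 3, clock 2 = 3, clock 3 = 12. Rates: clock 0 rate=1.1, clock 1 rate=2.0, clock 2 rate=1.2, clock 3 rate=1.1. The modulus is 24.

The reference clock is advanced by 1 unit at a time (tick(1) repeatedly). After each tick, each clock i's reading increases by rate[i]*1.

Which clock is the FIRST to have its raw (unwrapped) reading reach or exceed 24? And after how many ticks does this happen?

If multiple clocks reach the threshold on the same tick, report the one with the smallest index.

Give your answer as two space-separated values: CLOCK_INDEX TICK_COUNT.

Answer: 0 11

Derivation:
clock 0: start=12, rate=1.1, needs 24-12 = 12; ticks = ceil(12/1.1) = ceil(10.9091) = 11; reading at tick 11 = 12 + 1.1*11 = 24.1000
clock 1: start=3, rate=2.0, needs 24-3 = 21; ticks = ceil(21/2.0) = ceil(10.5000) = 11; reading at tick 11 = 3 + 2.0*11 = 25.0000
clock 2: start=3, rate=1.2, needs 24-3 = 21; ticks = ceil(21/1.2) = ceil(17.5000) = 18; reading at tick 18 = 3 + 1.2*18 = 24.6000
clock 3: start=12, rate=1.1, needs 24-12 = 12; ticks = ceil(12/1.1) = ceil(10.9091) = 11; reading at tick 11 = 12 + 1.1*11 = 24.1000
Minimum tick count = 11; winners = [0, 1, 3]; smallest index = 0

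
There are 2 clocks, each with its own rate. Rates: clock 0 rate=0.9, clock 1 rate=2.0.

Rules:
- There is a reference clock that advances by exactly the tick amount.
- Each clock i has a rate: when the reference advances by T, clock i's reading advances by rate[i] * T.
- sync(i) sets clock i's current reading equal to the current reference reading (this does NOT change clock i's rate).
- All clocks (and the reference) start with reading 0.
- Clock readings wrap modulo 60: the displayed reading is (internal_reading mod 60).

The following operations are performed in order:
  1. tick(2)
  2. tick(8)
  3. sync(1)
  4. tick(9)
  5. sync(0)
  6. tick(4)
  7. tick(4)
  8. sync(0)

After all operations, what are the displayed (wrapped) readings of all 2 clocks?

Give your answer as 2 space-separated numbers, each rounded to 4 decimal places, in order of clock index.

Answer: 27.0000 44.0000

Derivation:
After op 1 tick(2): ref=2.0000 raw=[1.8000 4.0000]
After op 2 tick(8): ref=10.0000 raw=[9.0000 20.0000]
After op 3 sync(1): ref=10.0000 raw=[9.0000 10.0000]
After op 4 tick(9): ref=19.0000 raw=[17.1000 28.0000]
After op 5 sync(0): ref=19.0000 raw=[19.0000 28.0000]
After op 6 tick(4): ref=23.0000 raw=[22.6000 36.0000]
After op 7 tick(4): ref=27.0000 raw=[26.2000 44.0000]
After op 8 sync(0): ref=27.0000 raw=[27.0000 44.0000]
Wrap final raw readings (mod 60): 27.0000 mod 60 = 27.0000; 44.0000 mod 60 = 44.0000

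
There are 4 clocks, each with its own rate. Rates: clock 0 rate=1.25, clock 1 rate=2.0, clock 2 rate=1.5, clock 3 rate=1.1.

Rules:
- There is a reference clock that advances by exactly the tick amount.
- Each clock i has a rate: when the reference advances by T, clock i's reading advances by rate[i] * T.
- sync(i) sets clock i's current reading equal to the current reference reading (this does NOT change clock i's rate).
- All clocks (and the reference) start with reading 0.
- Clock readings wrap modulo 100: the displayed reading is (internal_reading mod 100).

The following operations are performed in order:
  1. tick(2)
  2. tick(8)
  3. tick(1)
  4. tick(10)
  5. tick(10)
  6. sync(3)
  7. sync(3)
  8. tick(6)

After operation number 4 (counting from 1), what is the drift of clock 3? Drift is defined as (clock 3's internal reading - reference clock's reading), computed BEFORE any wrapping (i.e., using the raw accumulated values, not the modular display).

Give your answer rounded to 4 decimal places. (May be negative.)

After op 1 tick(2): ref=2.0000 raw=[2.5000 4.0000 3.0000 2.2000]
After op 2 tick(8): ref=10.0000 raw=[12.5000 20.0000 15.0000 11.0000]
After op 3 tick(1): ref=11.0000 raw=[13.7500 22.0000 16.5000 12.1000]
After op 4 tick(10): ref=21.0000 raw=[26.2500 42.0000 31.5000 23.1000]
Drift of clock 3 after op 4: 23.1000 - 21.0000 = 2.1000

Answer: 2.1000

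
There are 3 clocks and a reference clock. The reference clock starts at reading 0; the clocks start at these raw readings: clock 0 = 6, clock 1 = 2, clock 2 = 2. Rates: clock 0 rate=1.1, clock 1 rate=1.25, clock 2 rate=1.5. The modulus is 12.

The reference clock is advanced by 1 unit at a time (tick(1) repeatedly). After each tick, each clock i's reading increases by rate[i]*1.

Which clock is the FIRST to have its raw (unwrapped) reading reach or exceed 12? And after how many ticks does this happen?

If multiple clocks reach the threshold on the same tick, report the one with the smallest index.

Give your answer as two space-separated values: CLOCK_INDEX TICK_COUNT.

clock 0: start=6, rate=1.1, needs 12-6 = 6; ticks = ceil(6/1.1) = ceil(5.4545) = 6; reading at tick 6 = 6 + 1.1*6 = 12.6000
clock 1: start=2, rate=1.25, needs 12-2 = 10; ticks = ceil(10/1.25) = ceil(8.0000) = 8; reading at tick 8 = 2 + 1.25*8 = 12.0000
clock 2: start=2, rate=1.5, needs 12-2 = 10; ticks = ceil(10/1.5) = ceil(6.6667) = 7; reading at tick 7 = 2 + 1.5*7 = 12.5000
Minimum tick count = 6; winners = [0]; smallest index = 0

Answer: 0 6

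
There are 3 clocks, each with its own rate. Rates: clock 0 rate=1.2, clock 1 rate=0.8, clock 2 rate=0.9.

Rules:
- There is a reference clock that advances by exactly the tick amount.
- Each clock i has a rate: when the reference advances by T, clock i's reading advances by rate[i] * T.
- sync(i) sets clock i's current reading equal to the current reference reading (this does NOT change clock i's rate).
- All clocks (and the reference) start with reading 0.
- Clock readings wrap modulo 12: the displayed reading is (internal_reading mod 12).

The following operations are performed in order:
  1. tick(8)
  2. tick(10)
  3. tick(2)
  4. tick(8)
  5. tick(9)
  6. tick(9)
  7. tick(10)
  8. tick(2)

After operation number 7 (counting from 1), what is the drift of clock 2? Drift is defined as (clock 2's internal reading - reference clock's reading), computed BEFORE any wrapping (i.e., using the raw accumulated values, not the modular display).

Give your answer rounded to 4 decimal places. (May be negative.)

Answer: -5.6000

Derivation:
After op 1 tick(8): ref=8.0000 raw=[9.6000 6.4000 7.2000]
After op 2 tick(10): ref=18.0000 raw=[21.6000 14.4000 16.2000]
After op 3 tick(2): ref=20.0000 raw=[24.0000 16.0000 18.0000]
After op 4 tick(8): ref=28.0000 raw=[33.6000 22.4000 25.2000]
After op 5 tick(9): ref=37.0000 raw=[44.4000 29.6000 33.3000]
After op 6 tick(9): ref=46.0000 raw=[55.2000 36.8000 41.4000]
After op 7 tick(10): ref=56.0000 raw=[67.2000 44.8000 50.4000]
Drift of clock 2 after op 7: 50.4000 - 56.0000 = -5.6000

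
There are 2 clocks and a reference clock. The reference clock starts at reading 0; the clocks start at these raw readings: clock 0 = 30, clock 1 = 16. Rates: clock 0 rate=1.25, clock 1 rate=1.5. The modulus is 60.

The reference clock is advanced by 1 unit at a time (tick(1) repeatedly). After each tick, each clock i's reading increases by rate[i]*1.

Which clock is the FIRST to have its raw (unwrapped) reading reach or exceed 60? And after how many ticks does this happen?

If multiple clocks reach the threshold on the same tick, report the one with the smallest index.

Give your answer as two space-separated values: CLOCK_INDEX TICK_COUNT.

clock 0: start=30, rate=1.25, needs 60-30 = 30; ticks = ceil(30/1.25) = ceil(24.0000) = 24; reading at tick 24 = 30 + 1.25*24 = 60.0000
clock 1: start=16, rate=1.5, needs 60-16 = 44; ticks = ceil(44/1.5) = ceil(29.3333) = 30; reading at tick 30 = 16 + 1.5*30 = 61.0000
Minimum tick count = 24; winners = [0]; smallest index = 0

Answer: 0 24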